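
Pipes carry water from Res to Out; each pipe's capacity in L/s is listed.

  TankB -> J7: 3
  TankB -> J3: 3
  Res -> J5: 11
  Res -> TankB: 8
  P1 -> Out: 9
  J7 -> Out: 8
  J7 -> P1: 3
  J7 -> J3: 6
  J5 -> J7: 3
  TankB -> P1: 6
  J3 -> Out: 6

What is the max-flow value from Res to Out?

11

Augment Res→J5→J7→Out: bottleneck 3, flow now 3.
Augment Res→TankB→J7→Out: bottleneck 3, flow now 6.
Augment Res→TankB→P1→Out: bottleneck 5, flow now 11.
No augmenting path remains; maximum flow = 11.
In the residual graph, reachable from Res: {Res, J5}.
Min-cut edges: Res→TankB (8), J5→J7 (3); capacity 8 + 3 = 11.
This cut is saturated, so no flow can exceed 11.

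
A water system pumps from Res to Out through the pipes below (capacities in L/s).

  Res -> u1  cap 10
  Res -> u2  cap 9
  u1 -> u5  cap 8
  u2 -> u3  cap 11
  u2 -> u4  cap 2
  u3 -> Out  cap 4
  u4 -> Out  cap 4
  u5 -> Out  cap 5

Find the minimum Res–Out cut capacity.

Augment Res→u1→u5→Out: bottleneck 5, flow now 5.
Augment Res→u2→u3→Out: bottleneck 4, flow now 9.
Augment Res→u2→u4→Out: bottleneck 2, flow now 11.
No augmenting path remains; maximum flow = 11.
By max-flow min-cut, the minimum cut capacity equals the max flow.
In the residual graph, reachable from Res: {Res, u1, u2, u3, u5}.
Min-cut edges: u2→u4 (2), u3→Out (4), u5→Out (5); capacity 2 + 4 + 5 = 11.

11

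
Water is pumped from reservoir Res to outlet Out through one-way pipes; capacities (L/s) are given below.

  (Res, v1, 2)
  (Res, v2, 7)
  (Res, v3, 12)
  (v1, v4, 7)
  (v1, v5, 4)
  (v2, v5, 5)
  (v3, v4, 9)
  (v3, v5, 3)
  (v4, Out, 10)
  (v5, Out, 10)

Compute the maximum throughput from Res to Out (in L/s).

Augment Res→v1→v4→Out: bottleneck 2, flow now 2.
Augment Res→v2→v5→Out: bottleneck 5, flow now 7.
Augment Res→v3→v4→Out: bottleneck 8, flow now 15.
Augment Res→v3→v5→Out: bottleneck 3, flow now 18.
Augment Res→v3→v4→v1→v5→Out: bottleneck 1, flow now 19. (uses reverse residual edge)
No augmenting path remains; maximum flow = 19.
In the residual graph, reachable from Res: {Res, v2}.
Min-cut edges: Res→v1 (2), Res→v3 (12), v2→v5 (5); capacity 2 + 12 + 5 = 19.
This cut is saturated, so no flow can exceed 19.

19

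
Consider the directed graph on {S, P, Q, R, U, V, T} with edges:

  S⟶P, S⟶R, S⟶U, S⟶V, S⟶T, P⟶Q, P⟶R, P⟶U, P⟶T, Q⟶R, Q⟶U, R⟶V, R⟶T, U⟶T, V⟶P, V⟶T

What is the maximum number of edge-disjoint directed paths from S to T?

5

Assign every edge capacity 1; by Menger, the answer equals the max flow.
Path S→T (+1); total 1.
Path S→P→T (+1); total 2.
Path S→R→T (+1); total 3.
Path S→U→T (+1); total 4.
Path S→V→T (+1); total 5.
No residual S→T path; max flow = 5.
Certifying cut of size 5: {S→P, S→R, S→T, S→U, S→V}.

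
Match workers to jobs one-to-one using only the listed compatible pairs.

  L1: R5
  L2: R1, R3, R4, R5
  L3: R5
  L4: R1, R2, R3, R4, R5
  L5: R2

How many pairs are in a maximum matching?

4

Unit-capacity flow: source→left, listed edges, right→sink; max matching = max flow.
Augmenting path L1→R5 (+1); matched 1.
Augmenting path L2→R1 (+1); matched 2.
Augmenting path L4→R2 (+1); matched 3.
Augmenting path L5→R2→L4→R3 (+1); matched 4.
No augmenting path remains; maximum matching = 4.
König certificate: {L2, L4, L5, R5} is a vertex cover of size 4 (every listed pair touches it), so no matching can be larger.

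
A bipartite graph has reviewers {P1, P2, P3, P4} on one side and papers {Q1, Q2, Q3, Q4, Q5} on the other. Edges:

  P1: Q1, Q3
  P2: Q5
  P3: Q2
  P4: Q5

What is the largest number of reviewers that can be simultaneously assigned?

3

Unit-capacity flow: source→left, listed edges, right→sink; max matching = max flow.
Augmenting path P1→Q1 (+1); matched 1.
Augmenting path P2→Q5 (+1); matched 2.
Augmenting path P3→Q2 (+1); matched 3.
No augmenting path remains; maximum matching = 3.
König certificate: {P1, P3, Q5} is a vertex cover of size 3 (every listed pair touches it), so no matching can be larger.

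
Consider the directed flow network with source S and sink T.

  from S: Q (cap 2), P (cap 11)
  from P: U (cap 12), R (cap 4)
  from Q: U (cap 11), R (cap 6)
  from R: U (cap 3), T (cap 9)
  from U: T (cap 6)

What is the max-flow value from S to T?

12

Augment S→P→R→T: bottleneck 4, flow now 4.
Augment S→P→U→T: bottleneck 6, flow now 10.
Augment S→Q→R→T: bottleneck 2, flow now 12.
No augmenting path remains; maximum flow = 12.
In the residual graph, reachable from S: {S, P, U}.
Min-cut edges: S→Q (2), P→R (4), U→T (6); capacity 2 + 4 + 6 = 12.
This cut is saturated, so no flow can exceed 12.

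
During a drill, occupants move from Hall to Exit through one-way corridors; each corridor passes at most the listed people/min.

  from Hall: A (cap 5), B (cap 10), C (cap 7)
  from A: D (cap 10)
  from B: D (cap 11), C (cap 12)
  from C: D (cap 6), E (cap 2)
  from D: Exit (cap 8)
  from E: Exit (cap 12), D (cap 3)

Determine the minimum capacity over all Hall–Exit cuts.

Augment Hall→A→D→Exit: bottleneck 5, flow now 5.
Augment Hall→B→D→Exit: bottleneck 3, flow now 8.
Augment Hall→C→E→Exit: bottleneck 2, flow now 10.
No augmenting path remains; maximum flow = 10.
By max-flow min-cut, the minimum cut capacity equals the max flow.
In the residual graph, reachable from Hall: {Hall, A, B, C, D}.
Min-cut edges: C→E (2), D→Exit (8); capacity 2 + 8 = 10.

10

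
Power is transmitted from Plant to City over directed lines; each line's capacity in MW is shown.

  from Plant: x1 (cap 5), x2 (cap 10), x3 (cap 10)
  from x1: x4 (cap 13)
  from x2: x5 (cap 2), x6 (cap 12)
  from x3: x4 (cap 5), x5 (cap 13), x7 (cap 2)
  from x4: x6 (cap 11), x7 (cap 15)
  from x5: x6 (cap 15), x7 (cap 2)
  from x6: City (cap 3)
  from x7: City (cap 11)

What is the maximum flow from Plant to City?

14

Augment Plant→x2→x6→City: bottleneck 3, flow now 3.
Augment Plant→x3→x7→City: bottleneck 2, flow now 5.
Augment Plant→x1→x4→x7→City: bottleneck 5, flow now 10.
Augment Plant→x2→x5→x7→City: bottleneck 2, flow now 12.
Augment Plant→x3→x4→x7→City: bottleneck 2, flow now 14.
No augmenting path remains; maximum flow = 14.
In the residual graph, reachable from Plant: {Plant, x1, x2, x3, x4, x5, x6, x7}.
Min-cut edges: x6→City (3), x7→City (11); capacity 3 + 11 = 14.
This cut is saturated, so no flow can exceed 14.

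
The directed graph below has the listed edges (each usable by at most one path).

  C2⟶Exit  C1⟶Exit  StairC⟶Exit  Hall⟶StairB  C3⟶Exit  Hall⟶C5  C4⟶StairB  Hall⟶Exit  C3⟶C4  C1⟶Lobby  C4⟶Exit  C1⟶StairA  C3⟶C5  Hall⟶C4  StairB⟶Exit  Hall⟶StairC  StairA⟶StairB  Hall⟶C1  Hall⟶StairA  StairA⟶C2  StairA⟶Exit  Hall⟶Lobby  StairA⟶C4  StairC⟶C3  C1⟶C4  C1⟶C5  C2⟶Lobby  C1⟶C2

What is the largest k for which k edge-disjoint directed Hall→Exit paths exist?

Assign every edge capacity 1; by Menger, the answer equals the max flow.
Path Hall→Exit (+1); total 1.
Path Hall→StairB→Exit (+1); total 2.
Path Hall→C1→Exit (+1); total 3.
Path Hall→StairC→Exit (+1); total 4.
Path Hall→StairA→Exit (+1); total 5.
Path Hall→C4→Exit (+1); total 6.
No residual Hall→Exit path; max flow = 6.
Certifying cut of size 6: {Hall→C1, Hall→C4, Hall→Exit, Hall→StairA, Hall→StairB, Hall→StairC}.

6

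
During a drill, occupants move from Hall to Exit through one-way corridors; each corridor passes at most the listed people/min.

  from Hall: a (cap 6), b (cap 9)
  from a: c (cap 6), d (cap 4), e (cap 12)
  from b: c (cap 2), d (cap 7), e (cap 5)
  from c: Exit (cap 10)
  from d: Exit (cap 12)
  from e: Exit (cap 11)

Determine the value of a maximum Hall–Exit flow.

15

Augment Hall→a→c→Exit: bottleneck 6, flow now 6.
Augment Hall→b→c→Exit: bottleneck 2, flow now 8.
Augment Hall→b→d→Exit: bottleneck 7, flow now 15.
No augmenting path remains; maximum flow = 15.
In the residual graph, reachable from Hall: {Hall}.
Min-cut edges: Hall→a (6), Hall→b (9); capacity 6 + 9 = 15.
This cut is saturated, so no flow can exceed 15.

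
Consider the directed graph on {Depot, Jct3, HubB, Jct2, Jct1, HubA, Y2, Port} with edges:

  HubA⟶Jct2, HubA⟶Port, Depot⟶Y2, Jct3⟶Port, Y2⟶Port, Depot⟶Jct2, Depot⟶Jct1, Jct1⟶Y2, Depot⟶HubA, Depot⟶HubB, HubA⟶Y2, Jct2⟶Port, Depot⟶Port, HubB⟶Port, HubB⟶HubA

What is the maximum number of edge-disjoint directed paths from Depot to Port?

Assign every edge capacity 1; by Menger, the answer equals the max flow.
Path Depot→Port (+1); total 1.
Path Depot→HubB→Port (+1); total 2.
Path Depot→Jct2→Port (+1); total 3.
Path Depot→HubA→Port (+1); total 4.
Path Depot→Y2→Port (+1); total 5.
No residual Depot→Port path; max flow = 5.
Certifying cut of size 5: {Depot→HubA, Depot→HubB, Depot→Jct2, Depot→Port, Y2→Port}.

5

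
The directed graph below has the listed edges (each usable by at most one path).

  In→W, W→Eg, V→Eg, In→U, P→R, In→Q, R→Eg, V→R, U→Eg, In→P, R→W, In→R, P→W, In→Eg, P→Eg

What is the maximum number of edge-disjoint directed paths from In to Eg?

Assign every edge capacity 1; by Menger, the answer equals the max flow.
Path In→Eg (+1); total 1.
Path In→P→Eg (+1); total 2.
Path In→R→Eg (+1); total 3.
Path In→U→Eg (+1); total 4.
Path In→W→Eg (+1); total 5.
No residual In→Eg path; max flow = 5.
Certifying cut of size 5: {In→Eg, In→P, In→R, In→U, In→W}.

5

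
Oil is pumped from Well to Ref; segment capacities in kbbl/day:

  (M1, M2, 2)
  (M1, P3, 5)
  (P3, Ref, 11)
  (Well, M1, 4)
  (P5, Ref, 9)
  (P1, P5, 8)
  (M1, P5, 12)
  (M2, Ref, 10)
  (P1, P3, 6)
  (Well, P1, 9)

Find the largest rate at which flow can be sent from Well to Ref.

Augment Well→P1→P3→Ref: bottleneck 6, flow now 6.
Augment Well→P1→P5→Ref: bottleneck 3, flow now 9.
Augment Well→M1→M2→Ref: bottleneck 2, flow now 11.
Augment Well→M1→P3→Ref: bottleneck 2, flow now 13.
No augmenting path remains; maximum flow = 13.
In the residual graph, reachable from Well: {Well}.
Min-cut edges: Well→P1 (9), Well→M1 (4); capacity 9 + 4 = 13.
This cut is saturated, so no flow can exceed 13.

13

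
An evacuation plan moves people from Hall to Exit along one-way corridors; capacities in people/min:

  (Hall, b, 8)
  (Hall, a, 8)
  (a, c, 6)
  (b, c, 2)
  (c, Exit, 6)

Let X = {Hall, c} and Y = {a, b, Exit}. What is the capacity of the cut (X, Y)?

Edges leaving {Hall, c}: Hall→a (8), Hall→b (8), c→Exit (6).
Cut capacity = 8 + 8 + 6 = 22.

22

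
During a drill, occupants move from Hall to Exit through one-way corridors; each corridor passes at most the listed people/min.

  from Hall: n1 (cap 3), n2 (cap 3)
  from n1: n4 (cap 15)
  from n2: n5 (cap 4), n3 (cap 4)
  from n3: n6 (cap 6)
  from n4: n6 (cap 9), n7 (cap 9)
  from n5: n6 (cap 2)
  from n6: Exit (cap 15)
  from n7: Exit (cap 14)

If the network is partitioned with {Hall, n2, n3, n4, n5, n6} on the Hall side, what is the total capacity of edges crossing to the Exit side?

Edges leaving {Hall, n2, n3, n4, n5, n6}: Hall→n1 (3), n4→n7 (9), n6→Exit (15).
Cut capacity = 3 + 9 + 15 = 27.

27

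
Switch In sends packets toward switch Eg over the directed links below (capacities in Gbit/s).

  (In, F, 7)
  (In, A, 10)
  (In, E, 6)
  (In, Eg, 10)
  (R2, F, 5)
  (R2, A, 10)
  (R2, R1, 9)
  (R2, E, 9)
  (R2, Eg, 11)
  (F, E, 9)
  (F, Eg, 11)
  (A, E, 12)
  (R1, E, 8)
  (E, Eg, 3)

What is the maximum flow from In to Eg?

20

Augment In→Eg: bottleneck 10, flow now 10.
Augment In→F→Eg: bottleneck 7, flow now 17.
Augment In→E→Eg: bottleneck 3, flow now 20.
No augmenting path remains; maximum flow = 20.
In the residual graph, reachable from In: {In, A, E}.
Min-cut edges: In→F (7), In→Eg (10), E→Eg (3); capacity 7 + 10 + 3 = 20.
This cut is saturated, so no flow can exceed 20.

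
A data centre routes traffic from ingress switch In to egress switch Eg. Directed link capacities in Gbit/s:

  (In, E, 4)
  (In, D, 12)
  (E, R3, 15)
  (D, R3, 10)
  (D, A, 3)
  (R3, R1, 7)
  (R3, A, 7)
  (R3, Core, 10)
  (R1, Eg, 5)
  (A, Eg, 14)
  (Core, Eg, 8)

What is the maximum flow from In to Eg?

16

Augment In→D→A→Eg: bottleneck 3, flow now 3.
Augment In→E→R3→R1→Eg: bottleneck 4, flow now 7.
Augment In→D→R3→R1→Eg: bottleneck 1, flow now 8.
Augment In→D→R3→A→Eg: bottleneck 7, flow now 15.
Augment In→D→R3→Core→Eg: bottleneck 1, flow now 16.
No augmenting path remains; maximum flow = 16.
In the residual graph, reachable from In: {In}.
Min-cut edges: In→E (4), In→D (12); capacity 4 + 12 = 16.
This cut is saturated, so no flow can exceed 16.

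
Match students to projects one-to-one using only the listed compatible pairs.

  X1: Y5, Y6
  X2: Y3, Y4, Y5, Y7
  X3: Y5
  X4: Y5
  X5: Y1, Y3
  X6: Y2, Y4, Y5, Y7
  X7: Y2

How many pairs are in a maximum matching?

Unit-capacity flow: source→left, listed edges, right→sink; max matching = max flow.
Augmenting path X1→Y5 (+1); matched 1.
Augmenting path X2→Y3 (+1); matched 2.
Augmenting path X5→Y1 (+1); matched 3.
Augmenting path X6→Y2 (+1); matched 4.
Augmenting path X3→Y5→X1→Y6 (+1); matched 5.
Augmenting path X7→Y2→X6→Y4 (+1); matched 6.
No augmenting path remains; maximum matching = 6.
König certificate: {X1, X2, X5, X6, X7, Y5} is a vertex cover of size 6 (every listed pair touches it), so no matching can be larger.

6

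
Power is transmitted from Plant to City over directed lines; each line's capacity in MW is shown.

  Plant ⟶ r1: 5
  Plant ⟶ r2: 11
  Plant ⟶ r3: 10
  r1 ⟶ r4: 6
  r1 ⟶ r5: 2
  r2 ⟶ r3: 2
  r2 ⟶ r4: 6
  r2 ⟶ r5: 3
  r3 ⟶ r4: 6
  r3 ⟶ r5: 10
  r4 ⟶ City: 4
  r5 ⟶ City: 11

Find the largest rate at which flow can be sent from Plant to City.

Augment Plant→r1→r4→City: bottleneck 4, flow now 4.
Augment Plant→r1→r5→City: bottleneck 1, flow now 5.
Augment Plant→r2→r5→City: bottleneck 3, flow now 8.
Augment Plant→r3→r5→City: bottleneck 7, flow now 15.
No augmenting path remains; maximum flow = 15.
In the residual graph, reachable from Plant: {Plant, r1, r2, r3, r4, r5}.
Min-cut edges: r4→City (4), r5→City (11); capacity 4 + 11 = 15.
This cut is saturated, so no flow can exceed 15.

15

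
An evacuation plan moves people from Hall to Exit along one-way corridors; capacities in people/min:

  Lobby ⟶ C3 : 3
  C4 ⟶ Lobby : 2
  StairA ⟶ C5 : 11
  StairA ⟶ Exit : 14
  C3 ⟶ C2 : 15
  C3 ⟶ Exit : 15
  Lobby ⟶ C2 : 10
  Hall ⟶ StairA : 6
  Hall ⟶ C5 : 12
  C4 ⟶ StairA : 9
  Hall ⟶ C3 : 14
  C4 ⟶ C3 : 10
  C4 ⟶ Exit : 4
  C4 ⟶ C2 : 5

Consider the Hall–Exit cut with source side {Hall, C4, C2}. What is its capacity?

57

Edges leaving {Hall, C4, C2}: Hall→C3 (14), Hall→StairA (6), Hall→C5 (12), C4→Lobby (2), C4→C3 (10), C4→StairA (9), C4→Exit (4).
Cut capacity = 14 + 6 + 12 + 2 + 10 + 9 + 4 = 57.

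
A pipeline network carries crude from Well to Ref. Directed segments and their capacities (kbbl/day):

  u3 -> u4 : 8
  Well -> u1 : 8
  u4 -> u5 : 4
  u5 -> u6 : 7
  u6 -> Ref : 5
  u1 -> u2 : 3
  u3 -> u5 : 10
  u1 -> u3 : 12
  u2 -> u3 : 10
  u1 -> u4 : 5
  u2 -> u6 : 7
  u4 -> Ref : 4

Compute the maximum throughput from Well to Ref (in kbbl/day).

8

Augment Well→u1→u4→Ref: bottleneck 4, flow now 4.
Augment Well→u1→u2→u6→Ref: bottleneck 3, flow now 7.
Augment Well→u1→u3→u5→u6→Ref: bottleneck 1, flow now 8.
No augmenting path remains; maximum flow = 8.
In the residual graph, reachable from Well: {Well}.
Min-cut edges: Well→u1 (8); capacity 8 = 8.
This cut is saturated, so no flow can exceed 8.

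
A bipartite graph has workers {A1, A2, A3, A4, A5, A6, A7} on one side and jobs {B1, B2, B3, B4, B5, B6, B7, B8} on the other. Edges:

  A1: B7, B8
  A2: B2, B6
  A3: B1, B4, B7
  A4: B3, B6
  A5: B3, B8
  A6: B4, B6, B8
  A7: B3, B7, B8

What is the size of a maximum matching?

7

Unit-capacity flow: source→left, listed edges, right→sink; max matching = max flow.
Augmenting path A1→B7 (+1); matched 1.
Augmenting path A2→B2 (+1); matched 2.
Augmenting path A3→B1 (+1); matched 3.
Augmenting path A4→B3 (+1); matched 4.
Augmenting path A5→B8 (+1); matched 5.
Augmenting path A6→B4 (+1); matched 6.
Augmenting path A7→B3→A4→B6 (+1); matched 7.
No augmenting path remains; maximum matching = 7.
König certificate: {A1, A2, A3, A4, A5, A6, A7} is a vertex cover of size 7 (every listed pair touches it), so no matching can be larger.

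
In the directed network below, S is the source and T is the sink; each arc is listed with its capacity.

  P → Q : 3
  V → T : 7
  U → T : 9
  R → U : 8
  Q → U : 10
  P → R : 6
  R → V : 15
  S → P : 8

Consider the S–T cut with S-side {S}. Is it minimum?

Given cut capacity: 8 = 8.
Augment S→P→Q→U→T: bottleneck 3, flow now 3.
Augment S→P→R→U→T: bottleneck 5, flow now 8.
No augmenting path remains; maximum flow = 8.
Cut capacity 8 equals the max flow, so it is a minimum cut.

Yes — it is a minimum cut (capacity 8).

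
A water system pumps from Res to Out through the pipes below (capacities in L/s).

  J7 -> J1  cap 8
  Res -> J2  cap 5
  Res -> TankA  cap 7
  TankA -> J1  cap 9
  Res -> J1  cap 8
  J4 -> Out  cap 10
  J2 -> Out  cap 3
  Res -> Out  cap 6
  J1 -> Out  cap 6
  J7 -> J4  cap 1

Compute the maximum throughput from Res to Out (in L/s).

15

Augment Res→Out: bottleneck 6, flow now 6.
Augment Res→J2→Out: bottleneck 3, flow now 9.
Augment Res→J1→Out: bottleneck 6, flow now 15.
No augmenting path remains; maximum flow = 15.
In the residual graph, reachable from Res: {Res, J2, TankA, J1}.
Min-cut edges: Res→Out (6), J2→Out (3), J1→Out (6); capacity 6 + 3 + 6 = 15.
This cut is saturated, so no flow can exceed 15.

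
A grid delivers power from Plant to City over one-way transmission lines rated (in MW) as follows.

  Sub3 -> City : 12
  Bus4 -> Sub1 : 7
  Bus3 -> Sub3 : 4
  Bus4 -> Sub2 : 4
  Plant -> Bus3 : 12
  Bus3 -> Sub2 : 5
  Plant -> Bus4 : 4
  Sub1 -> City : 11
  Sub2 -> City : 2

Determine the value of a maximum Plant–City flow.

Augment Plant→Bus4→Sub1→City: bottleneck 4, flow now 4.
Augment Plant→Bus3→Sub3→City: bottleneck 4, flow now 8.
Augment Plant→Bus3→Sub2→City: bottleneck 2, flow now 10.
No augmenting path remains; maximum flow = 10.
In the residual graph, reachable from Plant: {Plant, Bus3, Sub2}.
Min-cut edges: Plant→Bus4 (4), Bus3→Sub3 (4), Sub2→City (2); capacity 4 + 4 + 2 = 10.
This cut is saturated, so no flow can exceed 10.

10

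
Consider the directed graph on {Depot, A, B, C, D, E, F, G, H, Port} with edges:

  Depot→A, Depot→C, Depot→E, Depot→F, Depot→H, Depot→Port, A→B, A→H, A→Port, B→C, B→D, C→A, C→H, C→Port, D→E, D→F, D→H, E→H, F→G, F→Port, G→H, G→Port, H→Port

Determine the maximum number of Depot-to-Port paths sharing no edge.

5

Assign every edge capacity 1; by Menger, the answer equals the max flow.
Path Depot→Port (+1); total 1.
Path Depot→A→Port (+1); total 2.
Path Depot→C→Port (+1); total 3.
Path Depot→F→Port (+1); total 4.
Path Depot→H→Port (+1); total 5.
No residual Depot→Port path; max flow = 5.
Certifying cut of size 5: {Depot→A, Depot→C, Depot→F, Depot→Port, H→Port}.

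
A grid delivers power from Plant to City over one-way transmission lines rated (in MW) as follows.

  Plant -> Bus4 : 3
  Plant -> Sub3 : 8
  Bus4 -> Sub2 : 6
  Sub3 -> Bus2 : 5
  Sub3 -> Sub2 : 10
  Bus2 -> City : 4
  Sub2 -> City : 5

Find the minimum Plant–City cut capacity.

Augment Plant→Bus4→Sub2→City: bottleneck 3, flow now 3.
Augment Plant→Sub3→Bus2→City: bottleneck 4, flow now 7.
Augment Plant→Sub3→Sub2→City: bottleneck 2, flow now 9.
No augmenting path remains; maximum flow = 9.
By max-flow min-cut, the minimum cut capacity equals the max flow.
In the residual graph, reachable from Plant: {Plant, Bus4, Sub3, Bus2, Sub2}.
Min-cut edges: Bus2→City (4), Sub2→City (5); capacity 4 + 5 = 9.

9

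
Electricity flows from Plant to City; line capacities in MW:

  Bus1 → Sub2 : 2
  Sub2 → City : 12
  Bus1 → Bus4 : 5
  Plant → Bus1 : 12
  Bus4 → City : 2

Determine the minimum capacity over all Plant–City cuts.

4

Augment Plant→Bus1→Sub2→City: bottleneck 2, flow now 2.
Augment Plant→Bus1→Bus4→City: bottleneck 2, flow now 4.
No augmenting path remains; maximum flow = 4.
By max-flow min-cut, the minimum cut capacity equals the max flow.
In the residual graph, reachable from Plant: {Plant, Bus1, Bus4}.
Min-cut edges: Bus1→Sub2 (2), Bus4→City (2); capacity 2 + 2 = 4.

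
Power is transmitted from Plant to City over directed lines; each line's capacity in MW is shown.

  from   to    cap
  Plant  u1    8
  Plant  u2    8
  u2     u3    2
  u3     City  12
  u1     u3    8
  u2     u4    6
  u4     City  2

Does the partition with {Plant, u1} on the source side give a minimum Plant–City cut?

Given cut capacity: 8 + 8 = 16.
Augment Plant→u1→u3→City: bottleneck 8, flow now 8.
Augment Plant→u2→u3→City: bottleneck 2, flow now 10.
Augment Plant→u2→u4→City: bottleneck 2, flow now 12.
No augmenting path remains; maximum flow = 12.
In the residual graph, reachable from Plant: {Plant, u2, u4}.
Min-cut edges: Plant→u1 (8), u2→u3 (2), u4→City (2); capacity 8 + 2 + 2 = 12.
Cut capacity 16 exceeds the max flow 12, so it is not minimum.

No — its capacity is 16, but the minimum cut has capacity 12.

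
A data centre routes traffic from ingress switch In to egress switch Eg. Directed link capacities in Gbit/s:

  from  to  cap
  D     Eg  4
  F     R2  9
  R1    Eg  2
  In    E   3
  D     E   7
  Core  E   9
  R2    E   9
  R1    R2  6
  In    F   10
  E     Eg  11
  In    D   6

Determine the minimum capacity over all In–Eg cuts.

Augment In→D→Eg: bottleneck 4, flow now 4.
Augment In→E→Eg: bottleneck 3, flow now 7.
Augment In→D→E→Eg: bottleneck 2, flow now 9.
Augment In→F→R2→E→Eg: bottleneck 6, flow now 15.
No augmenting path remains; maximum flow = 15.
By max-flow min-cut, the minimum cut capacity equals the max flow.
In the residual graph, reachable from In: {In, F, R2, D, E}.
Min-cut edges: D→Eg (4), E→Eg (11); capacity 4 + 11 = 15.

15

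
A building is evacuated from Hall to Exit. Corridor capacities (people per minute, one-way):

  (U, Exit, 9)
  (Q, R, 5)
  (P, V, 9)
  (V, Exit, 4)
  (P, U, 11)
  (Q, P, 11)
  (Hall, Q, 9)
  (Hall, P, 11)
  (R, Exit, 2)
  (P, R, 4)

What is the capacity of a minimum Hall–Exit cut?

Augment Hall→P→R→Exit: bottleneck 2, flow now 2.
Augment Hall→P→U→Exit: bottleneck 9, flow now 11.
Augment Hall→Q→P→V→Exit: bottleneck 4, flow now 15.
No augmenting path remains; maximum flow = 15.
By max-flow min-cut, the minimum cut capacity equals the max flow.
In the residual graph, reachable from Hall: {Hall, P, Q, R, U, V}.
Min-cut edges: R→Exit (2), U→Exit (9), V→Exit (4); capacity 2 + 9 + 4 = 15.

15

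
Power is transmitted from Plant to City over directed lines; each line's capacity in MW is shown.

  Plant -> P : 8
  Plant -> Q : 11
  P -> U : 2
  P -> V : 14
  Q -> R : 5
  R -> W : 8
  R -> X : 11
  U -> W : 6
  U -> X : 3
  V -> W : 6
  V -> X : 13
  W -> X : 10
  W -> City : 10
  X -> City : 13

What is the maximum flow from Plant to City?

13

Augment Plant→P→U→W→City: bottleneck 2, flow now 2.
Augment Plant→P→V→W→City: bottleneck 6, flow now 8.
Augment Plant→Q→R→W→City: bottleneck 2, flow now 10.
Augment Plant→Q→R→X→City: bottleneck 3, flow now 13.
No augmenting path remains; maximum flow = 13.
In the residual graph, reachable from Plant: {Plant, Q}.
Min-cut edges: Plant→P (8), Q→R (5); capacity 8 + 5 = 13.
This cut is saturated, so no flow can exceed 13.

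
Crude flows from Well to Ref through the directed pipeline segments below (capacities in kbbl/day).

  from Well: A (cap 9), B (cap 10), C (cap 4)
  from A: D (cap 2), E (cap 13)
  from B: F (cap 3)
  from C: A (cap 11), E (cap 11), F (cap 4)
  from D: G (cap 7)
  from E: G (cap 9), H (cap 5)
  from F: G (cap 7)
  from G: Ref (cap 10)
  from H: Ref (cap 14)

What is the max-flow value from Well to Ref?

15

Augment Well→A→D→G→Ref: bottleneck 2, flow now 2.
Augment Well→A→E→G→Ref: bottleneck 7, flow now 9.
Augment Well→B→F→G→Ref: bottleneck 1, flow now 10.
Augment Well→C→E→H→Ref: bottleneck 4, flow now 14.
Augment Well→B→F→G→E→H→Ref: bottleneck 1, flow now 15. (uses reverse residual edge)
No augmenting path remains; maximum flow = 15.
In the residual graph, reachable from Well: {Well, A, B, C, D, E, F, G}.
Min-cut edges: E→H (5), G→Ref (10); capacity 5 + 10 = 15.
This cut is saturated, so no flow can exceed 15.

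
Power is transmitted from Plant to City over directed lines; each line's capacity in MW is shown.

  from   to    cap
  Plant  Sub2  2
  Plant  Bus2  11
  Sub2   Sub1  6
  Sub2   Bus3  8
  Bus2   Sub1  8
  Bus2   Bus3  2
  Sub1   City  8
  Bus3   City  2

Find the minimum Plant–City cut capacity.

Augment Plant→Sub2→Sub1→City: bottleneck 2, flow now 2.
Augment Plant→Bus2→Sub1→City: bottleneck 6, flow now 8.
Augment Plant→Bus2→Bus3→City: bottleneck 2, flow now 10.
No augmenting path remains; maximum flow = 10.
By max-flow min-cut, the minimum cut capacity equals the max flow.
In the residual graph, reachable from Plant: {Plant, Sub2, Bus2, Sub1, Bus3}.
Min-cut edges: Sub1→City (8), Bus3→City (2); capacity 8 + 2 = 10.

10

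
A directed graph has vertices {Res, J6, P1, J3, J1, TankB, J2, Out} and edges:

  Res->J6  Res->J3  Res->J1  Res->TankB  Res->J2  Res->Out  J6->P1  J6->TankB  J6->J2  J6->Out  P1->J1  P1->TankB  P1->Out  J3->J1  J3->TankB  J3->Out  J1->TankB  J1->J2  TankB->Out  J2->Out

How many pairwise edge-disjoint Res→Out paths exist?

Assign every edge capacity 1; by Menger, the answer equals the max flow.
Path Res→Out (+1); total 1.
Path Res→J6→Out (+1); total 2.
Path Res→J3→Out (+1); total 3.
Path Res→TankB→Out (+1); total 4.
Path Res→J2→Out (+1); total 5.
No residual Res→Out path; max flow = 5.
Certifying cut of size 5: {J2→Out, Res→J3, Res→J6, Res→Out, TankB→Out}.

5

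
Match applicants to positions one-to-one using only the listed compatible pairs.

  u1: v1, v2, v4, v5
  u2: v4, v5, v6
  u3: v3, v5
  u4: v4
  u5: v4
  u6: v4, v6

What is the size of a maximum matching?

Unit-capacity flow: source→left, listed edges, right→sink; max matching = max flow.
Augmenting path u1→v1 (+1); matched 1.
Augmenting path u2→v4 (+1); matched 2.
Augmenting path u3→v3 (+1); matched 3.
Augmenting path u6→v6 (+1); matched 4.
Augmenting path u4→v4→u2→v5 (+1); matched 5.
No augmenting path remains; maximum matching = 5.
König certificate: {u1, u2, u3, u6, v4} is a vertex cover of size 5 (every listed pair touches it), so no matching can be larger.

5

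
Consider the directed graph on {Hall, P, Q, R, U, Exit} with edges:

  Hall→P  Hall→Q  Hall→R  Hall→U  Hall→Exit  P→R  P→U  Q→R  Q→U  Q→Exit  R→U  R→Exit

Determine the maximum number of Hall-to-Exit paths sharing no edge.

3

Assign every edge capacity 1; by Menger, the answer equals the max flow.
Path Hall→Exit (+1); total 1.
Path Hall→Q→Exit (+1); total 2.
Path Hall→R→Exit (+1); total 3.
No residual Hall→Exit path; max flow = 3.
Certifying cut of size 3: {Hall→Exit, Hall→Q, R→Exit}.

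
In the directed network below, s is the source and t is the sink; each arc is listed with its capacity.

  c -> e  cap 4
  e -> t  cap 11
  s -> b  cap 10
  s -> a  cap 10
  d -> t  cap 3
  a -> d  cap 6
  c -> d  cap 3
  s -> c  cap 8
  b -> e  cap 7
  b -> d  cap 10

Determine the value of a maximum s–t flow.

14

Augment s→a→d→t: bottleneck 3, flow now 3.
Augment s→b→e→t: bottleneck 7, flow now 10.
Augment s→c→e→t: bottleneck 4, flow now 14.
No augmenting path remains; maximum flow = 14.
In the residual graph, reachable from s: {s, a, b, c, d}.
Min-cut edges: b→e (7), c→e (4), d→t (3); capacity 7 + 4 + 3 = 14.
This cut is saturated, so no flow can exceed 14.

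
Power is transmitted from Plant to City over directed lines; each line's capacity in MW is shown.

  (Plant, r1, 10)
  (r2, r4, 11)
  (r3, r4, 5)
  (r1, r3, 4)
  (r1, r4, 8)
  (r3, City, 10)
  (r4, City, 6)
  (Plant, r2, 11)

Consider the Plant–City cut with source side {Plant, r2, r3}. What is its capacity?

Edges leaving {Plant, r2, r3}: Plant→r1 (10), r2→r4 (11), r3→r4 (5), r3→City (10).
Cut capacity = 10 + 11 + 5 + 10 = 36.

36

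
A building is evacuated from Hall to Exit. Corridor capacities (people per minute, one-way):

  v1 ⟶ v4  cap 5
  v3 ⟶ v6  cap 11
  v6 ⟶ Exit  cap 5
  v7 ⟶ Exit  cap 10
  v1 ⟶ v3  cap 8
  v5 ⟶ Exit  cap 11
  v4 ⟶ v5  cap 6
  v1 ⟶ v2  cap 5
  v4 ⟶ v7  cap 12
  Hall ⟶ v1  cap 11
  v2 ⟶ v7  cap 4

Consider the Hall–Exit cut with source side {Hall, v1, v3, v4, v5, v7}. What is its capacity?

37

Edges leaving {Hall, v1, v3, v4, v5, v7}: v1→v2 (5), v3→v6 (11), v5→Exit (11), v7→Exit (10).
Cut capacity = 5 + 11 + 11 + 10 = 37.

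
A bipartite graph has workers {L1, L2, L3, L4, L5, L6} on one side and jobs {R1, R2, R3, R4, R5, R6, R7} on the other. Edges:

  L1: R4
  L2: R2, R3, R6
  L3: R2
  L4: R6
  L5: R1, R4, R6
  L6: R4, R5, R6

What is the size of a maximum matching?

6

Unit-capacity flow: source→left, listed edges, right→sink; max matching = max flow.
Augmenting path L1→R4 (+1); matched 1.
Augmenting path L2→R2 (+1); matched 2.
Augmenting path L4→R6 (+1); matched 3.
Augmenting path L5→R1 (+1); matched 4.
Augmenting path L6→R5 (+1); matched 5.
Augmenting path L3→R2→L2→R3 (+1); matched 6.
No augmenting path remains; maximum matching = 6.
König certificate: {L1, L2, L3, L4, L5, L6} is a vertex cover of size 6 (every listed pair touches it), so no matching can be larger.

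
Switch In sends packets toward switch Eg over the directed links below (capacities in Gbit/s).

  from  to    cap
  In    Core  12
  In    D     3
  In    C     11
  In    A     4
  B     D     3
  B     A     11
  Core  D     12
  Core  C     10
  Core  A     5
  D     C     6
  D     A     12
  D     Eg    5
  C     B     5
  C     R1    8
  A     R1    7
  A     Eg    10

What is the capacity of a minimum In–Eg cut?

Augment In→D→Eg: bottleneck 3, flow now 3.
Augment In→A→Eg: bottleneck 4, flow now 7.
Augment In→Core→D→Eg: bottleneck 2, flow now 9.
Augment In→Core→A→Eg: bottleneck 5, flow now 14.
Augment In→Core→D→A→Eg: bottleneck 1, flow now 15.
No augmenting path remains; maximum flow = 15.
By max-flow min-cut, the minimum cut capacity equals the max flow.
In the residual graph, reachable from In: {In, B, Core, D, C, A, R1}.
Min-cut edges: D→Eg (5), A→Eg (10); capacity 5 + 10 = 15.

15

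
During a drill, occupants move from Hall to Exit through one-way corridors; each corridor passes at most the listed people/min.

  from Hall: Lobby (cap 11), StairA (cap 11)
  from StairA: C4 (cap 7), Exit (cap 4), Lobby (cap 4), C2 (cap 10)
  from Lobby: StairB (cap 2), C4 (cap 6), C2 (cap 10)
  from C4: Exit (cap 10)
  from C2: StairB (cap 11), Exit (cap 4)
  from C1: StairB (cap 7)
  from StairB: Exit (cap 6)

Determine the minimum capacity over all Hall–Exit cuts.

22

Augment Hall→StairA→Exit: bottleneck 4, flow now 4.
Augment Hall→StairA→C4→Exit: bottleneck 7, flow now 11.
Augment Hall→Lobby→C4→Exit: bottleneck 3, flow now 14.
Augment Hall→Lobby→C2→Exit: bottleneck 4, flow now 18.
Augment Hall→Lobby→StairB→Exit: bottleneck 2, flow now 20.
Augment Hall→Lobby→C2→StairB→Exit: bottleneck 2, flow now 22.
No augmenting path remains; maximum flow = 22.
By max-flow min-cut, the minimum cut capacity equals the max flow.
In the residual graph, reachable from Hall: {Hall}.
Min-cut edges: Hall→StairA (11), Hall→Lobby (11); capacity 11 + 11 = 22.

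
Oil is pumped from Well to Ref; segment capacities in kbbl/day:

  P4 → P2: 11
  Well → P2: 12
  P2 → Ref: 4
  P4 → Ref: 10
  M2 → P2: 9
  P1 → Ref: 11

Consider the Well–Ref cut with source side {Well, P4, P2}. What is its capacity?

Edges leaving {Well, P4, P2}: P4→Ref (10), P2→Ref (4).
Cut capacity = 10 + 4 = 14.

14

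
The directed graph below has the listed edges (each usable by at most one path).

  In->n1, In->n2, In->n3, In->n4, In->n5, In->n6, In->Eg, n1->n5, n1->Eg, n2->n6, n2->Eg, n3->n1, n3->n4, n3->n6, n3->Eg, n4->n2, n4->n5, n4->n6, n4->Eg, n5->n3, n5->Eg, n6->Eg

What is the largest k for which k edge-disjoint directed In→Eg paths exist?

7

Assign every edge capacity 1; by Menger, the answer equals the max flow.
Path In→Eg (+1); total 1.
Path In→n1→Eg (+1); total 2.
Path In→n2→Eg (+1); total 3.
Path In→n3→Eg (+1); total 4.
Path In→n4→Eg (+1); total 5.
Path In→n5→Eg (+1); total 6.
Path In→n6→Eg (+1); total 7.
No residual In→Eg path; max flow = 7.
Certifying cut of size 7: {In→Eg, In→n1, In→n2, In→n3, In→n4, In→n5, In→n6}.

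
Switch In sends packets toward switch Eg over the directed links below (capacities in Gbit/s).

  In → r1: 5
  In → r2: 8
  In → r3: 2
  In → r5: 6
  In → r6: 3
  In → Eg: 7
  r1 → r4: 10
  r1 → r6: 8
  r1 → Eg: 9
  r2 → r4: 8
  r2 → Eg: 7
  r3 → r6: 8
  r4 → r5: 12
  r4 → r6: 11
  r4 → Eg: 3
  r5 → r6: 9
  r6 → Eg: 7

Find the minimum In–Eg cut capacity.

Augment In→Eg: bottleneck 7, flow now 7.
Augment In→r1→Eg: bottleneck 5, flow now 12.
Augment In→r2→Eg: bottleneck 7, flow now 19.
Augment In→r6→Eg: bottleneck 3, flow now 22.
Augment In→r2→r4→Eg: bottleneck 1, flow now 23.
Augment In→r3→r6→Eg: bottleneck 2, flow now 25.
Augment In→r5→r6→Eg: bottleneck 2, flow now 27.
No augmenting path remains; maximum flow = 27.
By max-flow min-cut, the minimum cut capacity equals the max flow.
In the residual graph, reachable from In: {In, r3, r5, r6}.
Min-cut edges: In→r1 (5), In→r2 (8), In→Eg (7), r6→Eg (7); capacity 5 + 8 + 7 + 7 = 27.

27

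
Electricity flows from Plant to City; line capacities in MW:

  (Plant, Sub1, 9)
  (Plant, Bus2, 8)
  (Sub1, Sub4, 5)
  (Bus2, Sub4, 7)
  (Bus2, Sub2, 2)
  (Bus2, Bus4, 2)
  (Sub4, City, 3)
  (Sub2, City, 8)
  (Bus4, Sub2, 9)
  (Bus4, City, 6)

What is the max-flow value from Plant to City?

7

Augment Plant→Sub1→Sub4→City: bottleneck 3, flow now 3.
Augment Plant→Bus2→Sub2→City: bottleneck 2, flow now 5.
Augment Plant→Bus2→Bus4→City: bottleneck 2, flow now 7.
No augmenting path remains; maximum flow = 7.
In the residual graph, reachable from Plant: {Plant, Sub1, Bus2, Sub4}.
Min-cut edges: Bus2→Sub2 (2), Bus2→Bus4 (2), Sub4→City (3); capacity 2 + 2 + 3 = 7.
This cut is saturated, so no flow can exceed 7.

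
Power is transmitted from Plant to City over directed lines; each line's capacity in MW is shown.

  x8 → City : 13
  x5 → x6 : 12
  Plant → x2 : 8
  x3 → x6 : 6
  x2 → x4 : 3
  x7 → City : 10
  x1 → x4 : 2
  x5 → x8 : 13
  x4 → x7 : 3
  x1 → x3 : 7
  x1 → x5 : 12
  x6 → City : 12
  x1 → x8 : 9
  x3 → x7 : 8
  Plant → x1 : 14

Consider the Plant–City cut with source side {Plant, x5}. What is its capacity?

Edges leaving {Plant, x5}: Plant→x1 (14), Plant→x2 (8), x5→x6 (12), x5→x8 (13).
Cut capacity = 14 + 8 + 12 + 13 = 47.

47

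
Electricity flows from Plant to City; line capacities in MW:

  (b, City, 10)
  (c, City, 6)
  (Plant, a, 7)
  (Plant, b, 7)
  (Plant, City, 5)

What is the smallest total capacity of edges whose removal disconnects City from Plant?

Augment Plant→City: bottleneck 5, flow now 5.
Augment Plant→b→City: bottleneck 7, flow now 12.
No augmenting path remains; maximum flow = 12.
By max-flow min-cut, the minimum cut capacity equals the max flow.
In the residual graph, reachable from Plant: {Plant, a}.
Min-cut edges: Plant→b (7), Plant→City (5); capacity 7 + 5 = 12.

12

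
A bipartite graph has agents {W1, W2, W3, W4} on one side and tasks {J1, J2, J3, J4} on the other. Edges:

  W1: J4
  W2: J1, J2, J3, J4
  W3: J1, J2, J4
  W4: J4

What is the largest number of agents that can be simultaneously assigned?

Unit-capacity flow: source→left, listed edges, right→sink; max matching = max flow.
Augmenting path W1→J4 (+1); matched 1.
Augmenting path W2→J1 (+1); matched 2.
Augmenting path W3→J2 (+1); matched 3.
No augmenting path remains; maximum matching = 3.
König certificate: {W2, W3, J4} is a vertex cover of size 3 (every listed pair touches it), so no matching can be larger.

3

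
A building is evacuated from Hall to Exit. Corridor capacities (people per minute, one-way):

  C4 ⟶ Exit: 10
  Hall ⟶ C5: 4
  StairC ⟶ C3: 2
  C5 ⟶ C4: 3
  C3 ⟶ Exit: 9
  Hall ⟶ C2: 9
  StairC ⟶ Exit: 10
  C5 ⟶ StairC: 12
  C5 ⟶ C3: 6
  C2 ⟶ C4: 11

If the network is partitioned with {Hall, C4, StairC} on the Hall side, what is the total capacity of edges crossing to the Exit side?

35

Edges leaving {Hall, C4, StairC}: Hall→C2 (9), Hall→C5 (4), C4→Exit (10), StairC→C3 (2), StairC→Exit (10).
Cut capacity = 9 + 4 + 10 + 2 + 10 = 35.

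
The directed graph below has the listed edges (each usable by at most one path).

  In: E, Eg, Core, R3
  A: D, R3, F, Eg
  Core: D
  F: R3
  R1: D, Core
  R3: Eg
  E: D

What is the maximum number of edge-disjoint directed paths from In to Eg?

Assign every edge capacity 1; by Menger, the answer equals the max flow.
Path In→Eg (+1); total 1.
Path In→R3→Eg (+1); total 2.
No residual In→Eg path; max flow = 2.
Certifying cut of size 2: {In→Eg, In→R3}.

2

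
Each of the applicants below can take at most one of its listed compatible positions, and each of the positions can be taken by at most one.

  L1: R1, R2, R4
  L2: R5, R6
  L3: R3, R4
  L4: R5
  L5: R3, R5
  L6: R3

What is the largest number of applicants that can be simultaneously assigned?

Unit-capacity flow: source→left, listed edges, right→sink; max matching = max flow.
Augmenting path L1→R1 (+1); matched 1.
Augmenting path L2→R5 (+1); matched 2.
Augmenting path L3→R3 (+1); matched 3.
Augmenting path L4→R5→L2→R6 (+1); matched 4.
Augmenting path L5→R3→L3→R4 (+1); matched 5.
No augmenting path remains; maximum matching = 5.
König certificate: {L1, L2, L3, R3, R5} is a vertex cover of size 5 (every listed pair touches it), so no matching can be larger.

5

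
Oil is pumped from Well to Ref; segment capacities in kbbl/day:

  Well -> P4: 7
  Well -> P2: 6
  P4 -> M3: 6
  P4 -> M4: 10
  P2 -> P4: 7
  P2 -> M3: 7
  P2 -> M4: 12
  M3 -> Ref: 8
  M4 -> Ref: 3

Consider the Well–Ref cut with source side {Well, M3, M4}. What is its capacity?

Edges leaving {Well, M3, M4}: Well→P4 (7), Well→P2 (6), M3→Ref (8), M4→Ref (3).
Cut capacity = 7 + 6 + 8 + 3 = 24.

24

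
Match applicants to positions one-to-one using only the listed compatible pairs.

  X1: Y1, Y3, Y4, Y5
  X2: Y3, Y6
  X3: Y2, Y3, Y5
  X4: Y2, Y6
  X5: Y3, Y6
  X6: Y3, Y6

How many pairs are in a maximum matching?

5

Unit-capacity flow: source→left, listed edges, right→sink; max matching = max flow.
Augmenting path X1→Y1 (+1); matched 1.
Augmenting path X2→Y3 (+1); matched 2.
Augmenting path X3→Y2 (+1); matched 3.
Augmenting path X4→Y6 (+1); matched 4.
Augmenting path X5→Y6→X4→Y2→X3→Y5 (+1); matched 5.
No augmenting path remains; maximum matching = 5.
König certificate: {X1, X3, X4, Y3, Y6} is a vertex cover of size 5 (every listed pair touches it), so no matching can be larger.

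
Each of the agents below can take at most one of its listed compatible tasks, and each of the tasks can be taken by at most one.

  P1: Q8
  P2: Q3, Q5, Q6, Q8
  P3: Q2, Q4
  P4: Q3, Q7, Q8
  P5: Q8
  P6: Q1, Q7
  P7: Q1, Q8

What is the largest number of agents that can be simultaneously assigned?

6

Unit-capacity flow: source→left, listed edges, right→sink; max matching = max flow.
Augmenting path P1→Q8 (+1); matched 1.
Augmenting path P2→Q3 (+1); matched 2.
Augmenting path P3→Q2 (+1); matched 3.
Augmenting path P4→Q7 (+1); matched 4.
Augmenting path P6→Q1 (+1); matched 5.
Augmenting path P7→Q1→P6→Q7→P4→Q3→P2→Q5 (+1); matched 6.
No augmenting path remains; maximum matching = 6.
König certificate: {P2, P3, P4, P6, P7, Q8} is a vertex cover of size 6 (every listed pair touches it), so no matching can be larger.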